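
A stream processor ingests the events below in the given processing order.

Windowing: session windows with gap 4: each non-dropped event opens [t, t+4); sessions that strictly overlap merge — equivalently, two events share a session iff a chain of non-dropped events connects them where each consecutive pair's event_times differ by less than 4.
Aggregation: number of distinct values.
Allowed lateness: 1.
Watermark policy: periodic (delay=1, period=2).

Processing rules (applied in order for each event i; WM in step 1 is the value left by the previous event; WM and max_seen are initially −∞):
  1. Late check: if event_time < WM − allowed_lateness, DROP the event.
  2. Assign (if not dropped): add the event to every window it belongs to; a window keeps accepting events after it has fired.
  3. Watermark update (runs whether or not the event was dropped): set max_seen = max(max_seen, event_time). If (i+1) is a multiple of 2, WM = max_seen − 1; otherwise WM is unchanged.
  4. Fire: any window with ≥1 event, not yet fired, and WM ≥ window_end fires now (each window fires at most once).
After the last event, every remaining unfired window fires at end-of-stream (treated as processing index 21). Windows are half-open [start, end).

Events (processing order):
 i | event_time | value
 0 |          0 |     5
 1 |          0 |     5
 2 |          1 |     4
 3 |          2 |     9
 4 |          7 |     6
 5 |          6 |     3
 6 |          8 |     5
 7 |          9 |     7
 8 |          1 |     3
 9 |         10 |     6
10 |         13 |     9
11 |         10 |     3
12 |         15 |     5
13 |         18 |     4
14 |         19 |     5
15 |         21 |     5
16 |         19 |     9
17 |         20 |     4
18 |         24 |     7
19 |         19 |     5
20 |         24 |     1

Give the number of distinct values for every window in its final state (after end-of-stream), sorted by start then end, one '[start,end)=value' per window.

[0,6)=3 [6,28)=7

i=0 t=0 v=5: → [0,4); WM=−∞
i=1 t=0 v=5: → [0,4); WM=-1
i=2 t=1 v=4: → [0,5); WM=-1
i=3 t=2 v=9: → [0,6); WM=1
i=4 t=7 v=6: → [7,11); WM=1
i=5 t=6 v=3: → [6,11); WM=6
i=6 t=8 v=5: → [6,12); WM=6
i=7 t=9 v=7: → [6,13); WM=8
i=8 t=1 v=3: DROP (t<8-1); WM=8
i=9 t=10 v=6: → [6,14); WM=9
i=10 t=13 v=9: → [6,17); WM=9
i=11 t=10 v=3: → [6,17); WM=12
i=12 t=15 v=5: → [6,19); WM=12
i=13 t=18 v=4: → [6,22); WM=17
i=14 t=19 v=5: → [6,23); WM=17
i=15 t=21 v=5: → [6,25); WM=20
i=16 t=19 v=9: → [6,25); WM=20
i=17 t=20 v=4: → [6,25); WM=20
i=18 t=24 v=7: → [6,28); WM=20
i=19 t=19 v=5: → [6,28); WM=23
i=20 t=24 v=1: → [6,28); WM=23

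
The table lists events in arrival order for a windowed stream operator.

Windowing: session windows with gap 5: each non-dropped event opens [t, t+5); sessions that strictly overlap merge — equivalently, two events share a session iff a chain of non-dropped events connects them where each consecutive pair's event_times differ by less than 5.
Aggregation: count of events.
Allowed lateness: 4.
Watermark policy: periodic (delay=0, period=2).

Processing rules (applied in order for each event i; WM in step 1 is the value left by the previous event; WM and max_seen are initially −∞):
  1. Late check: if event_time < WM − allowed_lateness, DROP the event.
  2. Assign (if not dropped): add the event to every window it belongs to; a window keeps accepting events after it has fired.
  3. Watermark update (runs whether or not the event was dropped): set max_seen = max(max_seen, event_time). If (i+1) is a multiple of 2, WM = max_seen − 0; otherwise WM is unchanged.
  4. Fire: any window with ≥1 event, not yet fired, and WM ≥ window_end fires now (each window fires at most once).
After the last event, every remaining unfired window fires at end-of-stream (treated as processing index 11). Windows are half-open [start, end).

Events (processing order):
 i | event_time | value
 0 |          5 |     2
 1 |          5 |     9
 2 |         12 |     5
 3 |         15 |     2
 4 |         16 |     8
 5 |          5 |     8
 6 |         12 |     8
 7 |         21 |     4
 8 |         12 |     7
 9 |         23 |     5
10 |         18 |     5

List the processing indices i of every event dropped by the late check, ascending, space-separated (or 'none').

5 8 10

i=0 t=5 v=2: → [5,10); WM=−∞
i=1 t=5 v=9: → [5,10); WM=5
i=2 t=12 v=5: → [12,17); WM=5
i=3 t=15 v=2: → [12,20); WM=15
i=4 t=16 v=8: → [12,21); WM=15
i=5 t=5 v=8: DROP (t<15-4); WM=16
i=6 t=12 v=8: → [12,21); WM=16
i=7 t=21 v=4: → [21,26); WM=21
i=8 t=12 v=7: DROP (t<21-4); WM=21
i=9 t=23 v=5: → [21,28); WM=23
i=10 t=18 v=5: DROP (t<23-4); WM=23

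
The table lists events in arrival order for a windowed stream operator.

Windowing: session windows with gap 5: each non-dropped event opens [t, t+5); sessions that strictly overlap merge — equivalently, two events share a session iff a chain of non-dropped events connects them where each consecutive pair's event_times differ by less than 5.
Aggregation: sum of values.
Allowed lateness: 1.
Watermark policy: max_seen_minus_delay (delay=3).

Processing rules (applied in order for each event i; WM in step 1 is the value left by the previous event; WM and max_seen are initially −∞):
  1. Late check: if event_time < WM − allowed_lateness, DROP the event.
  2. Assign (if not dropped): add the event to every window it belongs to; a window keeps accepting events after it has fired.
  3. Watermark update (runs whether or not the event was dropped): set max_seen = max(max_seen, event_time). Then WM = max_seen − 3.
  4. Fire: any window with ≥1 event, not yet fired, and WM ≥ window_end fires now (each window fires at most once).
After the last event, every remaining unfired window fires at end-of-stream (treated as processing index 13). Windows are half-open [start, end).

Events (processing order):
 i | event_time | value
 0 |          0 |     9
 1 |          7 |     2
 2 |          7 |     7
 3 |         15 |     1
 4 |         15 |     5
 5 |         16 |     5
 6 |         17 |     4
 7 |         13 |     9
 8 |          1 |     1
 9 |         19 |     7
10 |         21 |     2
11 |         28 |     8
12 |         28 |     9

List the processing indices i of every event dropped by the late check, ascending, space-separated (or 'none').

8

i=0 t=0 v=9: → [0,5); WM=-3
i=1 t=7 v=2: → [7,12); WM=4
i=2 t=7 v=7: → [7,12); WM=4
i=3 t=15 v=1: → [15,20); WM=12
i=4 t=15 v=5: → [15,20); WM=12
i=5 t=16 v=5: → [15,21); WM=13
i=6 t=17 v=4: → [15,22); WM=14
i=7 t=13 v=9: → [13,22); WM=14
i=8 t=1 v=1: DROP (t<14-1); WM=14
i=9 t=19 v=7: → [13,24); WM=16
i=10 t=21 v=2: → [13,26); WM=18
i=11 t=28 v=8: → [28,33); WM=25
i=12 t=28 v=9: → [28,33); WM=25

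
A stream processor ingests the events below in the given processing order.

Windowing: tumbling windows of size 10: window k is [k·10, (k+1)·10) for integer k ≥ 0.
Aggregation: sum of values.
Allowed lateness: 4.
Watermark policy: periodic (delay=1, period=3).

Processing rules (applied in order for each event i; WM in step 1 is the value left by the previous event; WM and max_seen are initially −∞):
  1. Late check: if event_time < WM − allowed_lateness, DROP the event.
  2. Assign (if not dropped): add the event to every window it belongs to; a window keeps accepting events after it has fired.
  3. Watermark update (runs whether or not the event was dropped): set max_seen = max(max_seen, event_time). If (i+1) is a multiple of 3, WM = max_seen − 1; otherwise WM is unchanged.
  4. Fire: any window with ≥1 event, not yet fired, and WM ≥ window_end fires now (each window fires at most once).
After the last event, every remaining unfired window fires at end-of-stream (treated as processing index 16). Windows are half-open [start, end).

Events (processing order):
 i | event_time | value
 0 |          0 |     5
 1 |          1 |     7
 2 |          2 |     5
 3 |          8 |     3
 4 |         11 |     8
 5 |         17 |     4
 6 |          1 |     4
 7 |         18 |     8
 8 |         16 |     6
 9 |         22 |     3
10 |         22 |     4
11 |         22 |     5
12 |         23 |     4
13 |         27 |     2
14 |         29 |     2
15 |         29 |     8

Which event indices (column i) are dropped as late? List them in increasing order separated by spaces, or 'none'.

i=0 t=0 v=5: → [0,10); WM=−∞
i=1 t=1 v=7: → [0,10); WM=−∞
i=2 t=2 v=5: → [0,10); WM=1
i=3 t=8 v=3: → [0,10); WM=1
i=4 t=11 v=8: → [10,20); WM=1
i=5 t=17 v=4: → [10,20); WM=16; [0,10) fires=20
i=6 t=1 v=4: DROP (t<16-4); WM=16
i=7 t=18 v=8: → [10,20); WM=16
i=8 t=16 v=6: → [10,20); WM=17
i=9 t=22 v=3: → [20,30); WM=17
i=10 t=22 v=4: → [20,30); WM=17
i=11 t=22 v=5: → [20,30); WM=21; [10,20) fires=26
i=12 t=23 v=4: → [20,30); WM=21
i=13 t=27 v=2: → [20,30); WM=21
i=14 t=29 v=2: → [20,30); WM=28
i=15 t=29 v=8: → [20,30); WM=28

6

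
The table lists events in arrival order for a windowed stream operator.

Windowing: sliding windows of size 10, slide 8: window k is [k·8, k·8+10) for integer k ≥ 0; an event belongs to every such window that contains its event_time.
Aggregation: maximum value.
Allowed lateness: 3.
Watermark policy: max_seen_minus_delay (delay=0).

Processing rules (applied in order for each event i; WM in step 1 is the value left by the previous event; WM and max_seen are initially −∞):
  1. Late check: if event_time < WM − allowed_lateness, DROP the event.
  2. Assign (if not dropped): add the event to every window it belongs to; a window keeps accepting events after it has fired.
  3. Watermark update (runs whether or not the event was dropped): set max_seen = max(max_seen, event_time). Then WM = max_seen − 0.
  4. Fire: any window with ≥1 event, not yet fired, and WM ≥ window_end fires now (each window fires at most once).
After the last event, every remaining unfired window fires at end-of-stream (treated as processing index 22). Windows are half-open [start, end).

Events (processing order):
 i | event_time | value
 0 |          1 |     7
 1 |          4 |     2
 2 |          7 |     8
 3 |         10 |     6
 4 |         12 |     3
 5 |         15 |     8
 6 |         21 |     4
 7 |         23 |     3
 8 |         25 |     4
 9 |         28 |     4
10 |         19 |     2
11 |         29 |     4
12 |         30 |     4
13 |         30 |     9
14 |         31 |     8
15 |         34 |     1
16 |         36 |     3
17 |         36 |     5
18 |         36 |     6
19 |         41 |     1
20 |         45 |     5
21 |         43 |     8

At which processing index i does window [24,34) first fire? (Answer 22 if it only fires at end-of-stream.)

i=0 t=1 v=7: → [0,10); WM=1
i=1 t=4 v=2: → [0,10); WM=4
i=2 t=7 v=8: → [0,10); WM=7
i=3 t=10 v=6: → [8,18); WM=10; [0,10) fires=8
i=4 t=12 v=3: → [8,18); WM=12
i=5 t=15 v=8: → [8,18); WM=15
i=6 t=21 v=4: → [16,26); WM=21; [8,18) fires=8
i=7 t=23 v=3: → [16,26); WM=23
i=8 t=25 v=4: → [24,34),[16,26); WM=25
i=9 t=28 v=4: → [24,34); WM=28; [16,26) fires=4
i=10 t=19 v=2: DROP (t<28-3); WM=28
i=11 t=29 v=4: → [24,34); WM=29
i=12 t=30 v=4: → [24,34); WM=30
i=13 t=30 v=9: → [24,34); WM=30
i=14 t=31 v=8: → [24,34); WM=31
i=15 t=34 v=1: → [32,42); WM=34; [24,34) fires=9
i=16 t=36 v=3: → [32,42); WM=36
i=17 t=36 v=5: → [32,42); WM=36
i=18 t=36 v=6: → [32,42); WM=36
i=19 t=41 v=1: → [40,50),[32,42); WM=41
i=20 t=45 v=5: → [40,50); WM=45; [32,42) fires=6
i=21 t=43 v=8: → [40,50); WM=45

15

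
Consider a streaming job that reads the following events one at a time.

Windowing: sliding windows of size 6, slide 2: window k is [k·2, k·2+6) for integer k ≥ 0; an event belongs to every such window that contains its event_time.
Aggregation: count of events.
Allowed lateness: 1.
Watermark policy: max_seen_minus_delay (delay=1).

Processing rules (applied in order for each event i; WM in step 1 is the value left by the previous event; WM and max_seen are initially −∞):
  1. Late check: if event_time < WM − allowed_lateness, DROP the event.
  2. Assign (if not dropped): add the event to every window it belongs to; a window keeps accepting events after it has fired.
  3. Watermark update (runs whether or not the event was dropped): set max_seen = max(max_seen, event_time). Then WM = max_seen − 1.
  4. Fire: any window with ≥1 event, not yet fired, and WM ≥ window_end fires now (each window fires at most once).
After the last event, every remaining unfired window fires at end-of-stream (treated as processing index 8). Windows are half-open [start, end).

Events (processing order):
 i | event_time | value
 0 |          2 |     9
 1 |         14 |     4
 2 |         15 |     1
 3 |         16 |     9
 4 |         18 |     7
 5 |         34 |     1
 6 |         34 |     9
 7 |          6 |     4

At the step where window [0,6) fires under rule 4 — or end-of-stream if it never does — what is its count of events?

1

i=0 t=2 v=9: → [2,8),[0,6); WM=1
i=1 t=14 v=4: → [14,20),[12,18),[10,16); WM=13; [0,6) fires=1 [2,8) fires=1
i=2 t=15 v=1: → [14,20),[12,18),[10,16); WM=14
i=3 t=16 v=9: → [16,22),[14,20),[12,18); WM=15
i=4 t=18 v=7: → [18,24),[16,22),[14,20); WM=17; [10,16) fires=2
i=5 t=34 v=1: → [34,40),[32,38),[30,36); WM=33; [12,18) fires=3 [14,20) fires=4 [16,22) fires=2 [18,24) fires=1
i=6 t=34 v=9: → [34,40),[32,38),[30,36); WM=33
i=7 t=6 v=4: DROP (t<33-1); WM=33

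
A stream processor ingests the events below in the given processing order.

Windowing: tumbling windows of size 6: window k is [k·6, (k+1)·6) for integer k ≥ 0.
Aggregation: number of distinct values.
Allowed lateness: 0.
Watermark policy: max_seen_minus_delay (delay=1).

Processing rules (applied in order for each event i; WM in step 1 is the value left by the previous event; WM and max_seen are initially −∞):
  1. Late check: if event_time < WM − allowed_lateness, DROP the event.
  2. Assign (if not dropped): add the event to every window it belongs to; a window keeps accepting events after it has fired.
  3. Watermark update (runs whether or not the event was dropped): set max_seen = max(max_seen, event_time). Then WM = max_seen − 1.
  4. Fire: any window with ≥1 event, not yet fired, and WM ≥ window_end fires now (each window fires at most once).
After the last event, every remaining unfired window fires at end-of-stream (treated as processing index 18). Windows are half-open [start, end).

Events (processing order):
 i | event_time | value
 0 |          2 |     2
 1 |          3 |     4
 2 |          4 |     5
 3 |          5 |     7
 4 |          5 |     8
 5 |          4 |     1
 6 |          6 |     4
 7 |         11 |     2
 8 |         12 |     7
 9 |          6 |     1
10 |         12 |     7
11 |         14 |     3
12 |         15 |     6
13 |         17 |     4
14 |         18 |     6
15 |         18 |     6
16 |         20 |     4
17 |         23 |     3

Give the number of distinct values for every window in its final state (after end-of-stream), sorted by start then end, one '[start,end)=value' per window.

[0,6)=6 [6,12)=2 [12,18)=4 [18,24)=3

i=0 t=2 v=2: → [0,6); WM=1
i=1 t=3 v=4: → [0,6); WM=2
i=2 t=4 v=5: → [0,6); WM=3
i=3 t=5 v=7: → [0,6); WM=4
i=4 t=5 v=8: → [0,6); WM=4
i=5 t=4 v=1: → [0,6); WM=4
i=6 t=6 v=4: → [6,12); WM=5
i=7 t=11 v=2: → [6,12); WM=10; [0,6) fires=6
i=8 t=12 v=7: → [12,18); WM=11
i=9 t=6 v=1: DROP (t<11-0); WM=11
i=10 t=12 v=7: → [12,18); WM=11
i=11 t=14 v=3: → [12,18); WM=13; [6,12) fires=2
i=12 t=15 v=6: → [12,18); WM=14
i=13 t=17 v=4: → [12,18); WM=16
i=14 t=18 v=6: → [18,24); WM=17
i=15 t=18 v=6: → [18,24); WM=17
i=16 t=20 v=4: → [18,24); WM=19; [12,18) fires=4
i=17 t=23 v=3: → [18,24); WM=22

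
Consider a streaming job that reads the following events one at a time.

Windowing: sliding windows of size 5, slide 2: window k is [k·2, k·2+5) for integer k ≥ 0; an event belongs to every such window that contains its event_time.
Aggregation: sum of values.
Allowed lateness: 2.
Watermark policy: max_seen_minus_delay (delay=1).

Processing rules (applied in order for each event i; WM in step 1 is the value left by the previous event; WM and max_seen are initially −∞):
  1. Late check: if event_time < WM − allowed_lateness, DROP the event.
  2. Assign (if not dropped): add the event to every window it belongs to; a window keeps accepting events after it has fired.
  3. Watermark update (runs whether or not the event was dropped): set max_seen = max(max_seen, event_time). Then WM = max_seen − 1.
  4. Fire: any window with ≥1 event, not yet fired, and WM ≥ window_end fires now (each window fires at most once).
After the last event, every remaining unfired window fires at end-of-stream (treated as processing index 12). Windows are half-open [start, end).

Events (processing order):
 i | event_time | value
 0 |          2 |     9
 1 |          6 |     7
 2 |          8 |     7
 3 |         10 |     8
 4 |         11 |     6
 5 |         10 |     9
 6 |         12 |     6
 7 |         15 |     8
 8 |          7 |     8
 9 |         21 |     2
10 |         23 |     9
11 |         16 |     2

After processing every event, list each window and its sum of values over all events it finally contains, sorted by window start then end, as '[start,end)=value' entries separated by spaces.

i=0 t=2 v=9: → [2,7),[0,5); WM=1
i=1 t=6 v=7: → [6,11),[4,9),[2,7); WM=5; [0,5) fires=9
i=2 t=8 v=7: → [8,13),[6,11),[4,9); WM=7; [2,7) fires=16
i=3 t=10 v=8: → [10,15),[8,13),[6,11); WM=9; [4,9) fires=14
i=4 t=11 v=6: → [10,15),[8,13); WM=10
i=5 t=10 v=9: → [10,15),[8,13),[6,11); WM=10
i=6 t=12 v=6: → [12,17),[10,15),[8,13); WM=11; [6,11) fires=31
i=7 t=15 v=8: → [14,19),[12,17); WM=14; [8,13) fires=36
i=8 t=7 v=8: DROP (t<14-2); WM=14
i=9 t=21 v=2: → [20,25),[18,23); WM=20; [10,15) fires=29 [12,17) fires=14 [14,19) fires=8
i=10 t=23 v=9: → [22,27),[20,25); WM=22
i=11 t=16 v=2: DROP (t<22-2); WM=22

[0,5)=9 [2,7)=16 [4,9)=14 [6,11)=31 [8,13)=36 [10,15)=29 [12,17)=14 [14,19)=8 [18,23)=2 [20,25)=11 [22,27)=9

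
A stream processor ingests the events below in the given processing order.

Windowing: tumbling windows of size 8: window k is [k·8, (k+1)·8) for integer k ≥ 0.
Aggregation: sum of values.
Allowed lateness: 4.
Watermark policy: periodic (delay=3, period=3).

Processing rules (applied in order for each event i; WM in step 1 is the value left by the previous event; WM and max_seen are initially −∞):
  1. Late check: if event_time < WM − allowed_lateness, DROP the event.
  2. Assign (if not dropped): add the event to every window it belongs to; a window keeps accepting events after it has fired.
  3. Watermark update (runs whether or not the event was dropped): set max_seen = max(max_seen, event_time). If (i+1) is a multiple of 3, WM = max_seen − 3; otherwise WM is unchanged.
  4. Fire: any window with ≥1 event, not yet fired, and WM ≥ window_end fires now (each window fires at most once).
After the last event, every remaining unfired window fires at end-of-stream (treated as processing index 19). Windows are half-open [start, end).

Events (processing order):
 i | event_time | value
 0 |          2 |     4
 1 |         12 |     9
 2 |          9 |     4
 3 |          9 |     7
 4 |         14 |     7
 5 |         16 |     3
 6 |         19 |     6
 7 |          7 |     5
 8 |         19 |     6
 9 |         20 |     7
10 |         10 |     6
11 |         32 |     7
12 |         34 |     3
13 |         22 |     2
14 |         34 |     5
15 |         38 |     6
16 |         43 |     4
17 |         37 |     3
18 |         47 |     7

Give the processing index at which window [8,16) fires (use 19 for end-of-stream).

i=0 t=2 v=4: → [0,8); WM=−∞
i=1 t=12 v=9: → [8,16); WM=−∞
i=2 t=9 v=4: → [8,16); WM=9; [0,8) fires=4
i=3 t=9 v=7: → [8,16); WM=9
i=4 t=14 v=7: → [8,16); WM=9
i=5 t=16 v=3: → [16,24); WM=13
i=6 t=19 v=6: → [16,24); WM=13
i=7 t=7 v=5: DROP (t<13-4); WM=13
i=8 t=19 v=6: → [16,24); WM=16; [8,16) fires=27
i=9 t=20 v=7: → [16,24); WM=16
i=10 t=10 v=6: DROP (t<16-4); WM=16
i=11 t=32 v=7: → [32,40); WM=29; [16,24) fires=22
i=12 t=34 v=3: → [32,40); WM=29
i=13 t=22 v=2: DROP (t<29-4); WM=29
i=14 t=34 v=5: → [32,40); WM=31
i=15 t=38 v=6: → [32,40); WM=31
i=16 t=43 v=4: → [40,48); WM=31
i=17 t=37 v=3: → [32,40); WM=40; [32,40) fires=24
i=18 t=47 v=7: → [40,48); WM=40

8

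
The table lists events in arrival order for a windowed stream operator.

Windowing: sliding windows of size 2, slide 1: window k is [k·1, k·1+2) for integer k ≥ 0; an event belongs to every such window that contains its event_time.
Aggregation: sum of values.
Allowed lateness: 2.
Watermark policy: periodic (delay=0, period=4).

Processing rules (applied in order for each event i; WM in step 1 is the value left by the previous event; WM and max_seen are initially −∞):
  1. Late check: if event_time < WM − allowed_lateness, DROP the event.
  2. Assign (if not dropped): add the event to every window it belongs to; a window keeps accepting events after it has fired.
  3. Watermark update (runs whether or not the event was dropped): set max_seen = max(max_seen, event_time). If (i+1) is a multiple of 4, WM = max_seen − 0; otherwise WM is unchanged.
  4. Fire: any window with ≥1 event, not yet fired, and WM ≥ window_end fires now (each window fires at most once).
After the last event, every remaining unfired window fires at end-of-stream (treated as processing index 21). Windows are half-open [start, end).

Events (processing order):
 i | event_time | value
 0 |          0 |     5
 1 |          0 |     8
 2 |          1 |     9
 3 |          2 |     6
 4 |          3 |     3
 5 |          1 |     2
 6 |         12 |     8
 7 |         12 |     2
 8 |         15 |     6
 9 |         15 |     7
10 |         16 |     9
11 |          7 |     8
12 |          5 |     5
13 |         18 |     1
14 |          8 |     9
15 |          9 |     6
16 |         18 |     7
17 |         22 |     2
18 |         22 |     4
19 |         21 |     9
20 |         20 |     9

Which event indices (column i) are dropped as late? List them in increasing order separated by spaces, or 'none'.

i=0 t=0 v=5: → [0,2); WM=−∞
i=1 t=0 v=8: → [0,2); WM=−∞
i=2 t=1 v=9: → [1,3),[0,2); WM=−∞
i=3 t=2 v=6: → [2,4),[1,3); WM=2; [0,2) fires=22
i=4 t=3 v=3: → [3,5),[2,4); WM=2
i=5 t=1 v=2: → [1,3),[0,2); WM=2
i=6 t=12 v=8: → [12,14),[11,13); WM=2
i=7 t=12 v=2: → [12,14),[11,13); WM=12; [1,3) fires=17 [2,4) fires=9 [3,5) fires=3
i=8 t=15 v=6: → [15,17),[14,16); WM=12
i=9 t=15 v=7: → [15,17),[14,16); WM=12
i=10 t=16 v=9: → [16,18),[15,17); WM=12
i=11 t=7 v=8: DROP (t<12-2); WM=16; [11,13) fires=10 [12,14) fires=10 [14,16) fires=13
i=12 t=5 v=5: DROP (t<16-2); WM=16
i=13 t=18 v=1: → [18,20),[17,19); WM=16
i=14 t=8 v=9: DROP (t<16-2); WM=16
i=15 t=9 v=6: DROP (t<16-2); WM=18; [15,17) fires=22 [16,18) fires=9
i=16 t=18 v=7: → [18,20),[17,19); WM=18
i=17 t=22 v=2: → [22,24),[21,23); WM=18
i=18 t=22 v=4: → [22,24),[21,23); WM=18
i=19 t=21 v=9: → [21,23),[20,22); WM=22; [17,19) fires=8 [18,20) fires=8 [20,22) fires=9
i=20 t=20 v=9: → [20,22),[19,21); WM=22; [19,21) fires=9

11 12 14 15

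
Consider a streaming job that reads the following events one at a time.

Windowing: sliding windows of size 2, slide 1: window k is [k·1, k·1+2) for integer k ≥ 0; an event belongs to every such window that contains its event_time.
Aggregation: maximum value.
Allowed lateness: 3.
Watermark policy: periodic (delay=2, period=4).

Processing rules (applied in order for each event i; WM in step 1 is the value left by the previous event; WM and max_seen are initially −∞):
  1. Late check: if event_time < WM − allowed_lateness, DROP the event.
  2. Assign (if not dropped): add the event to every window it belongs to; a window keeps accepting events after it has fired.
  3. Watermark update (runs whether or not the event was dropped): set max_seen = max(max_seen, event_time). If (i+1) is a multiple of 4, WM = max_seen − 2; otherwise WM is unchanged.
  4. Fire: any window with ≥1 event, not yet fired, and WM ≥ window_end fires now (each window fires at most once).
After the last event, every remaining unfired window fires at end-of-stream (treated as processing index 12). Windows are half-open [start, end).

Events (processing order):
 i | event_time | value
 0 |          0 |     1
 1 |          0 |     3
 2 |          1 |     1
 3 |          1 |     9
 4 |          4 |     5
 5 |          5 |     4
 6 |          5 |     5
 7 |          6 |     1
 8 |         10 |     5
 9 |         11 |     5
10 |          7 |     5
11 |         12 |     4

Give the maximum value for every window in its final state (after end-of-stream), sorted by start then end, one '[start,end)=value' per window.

[0,2)=9 [1,3)=9 [3,5)=5 [4,6)=5 [5,7)=5 [6,8)=5 [7,9)=5 [9,11)=5 [10,12)=5 [11,13)=5 [12,14)=4

i=0 t=0 v=1: → [0,2); WM=−∞
i=1 t=0 v=3: → [0,2); WM=−∞
i=2 t=1 v=1: → [1,3),[0,2); WM=−∞
i=3 t=1 v=9: → [1,3),[0,2); WM=-1
i=4 t=4 v=5: → [4,6),[3,5); WM=-1
i=5 t=5 v=4: → [5,7),[4,6); WM=-1
i=6 t=5 v=5: → [5,7),[4,6); WM=-1
i=7 t=6 v=1: → [6,8),[5,7); WM=4; [0,2) fires=9 [1,3) fires=9
i=8 t=10 v=5: → [10,12),[9,11); WM=4
i=9 t=11 v=5: → [11,13),[10,12); WM=4
i=10 t=7 v=5: → [7,9),[6,8); WM=4
i=11 t=12 v=4: → [12,14),[11,13); WM=10; [3,5) fires=5 [4,6) fires=5 [5,7) fires=5 [6,8) fires=5 [7,9) fires=5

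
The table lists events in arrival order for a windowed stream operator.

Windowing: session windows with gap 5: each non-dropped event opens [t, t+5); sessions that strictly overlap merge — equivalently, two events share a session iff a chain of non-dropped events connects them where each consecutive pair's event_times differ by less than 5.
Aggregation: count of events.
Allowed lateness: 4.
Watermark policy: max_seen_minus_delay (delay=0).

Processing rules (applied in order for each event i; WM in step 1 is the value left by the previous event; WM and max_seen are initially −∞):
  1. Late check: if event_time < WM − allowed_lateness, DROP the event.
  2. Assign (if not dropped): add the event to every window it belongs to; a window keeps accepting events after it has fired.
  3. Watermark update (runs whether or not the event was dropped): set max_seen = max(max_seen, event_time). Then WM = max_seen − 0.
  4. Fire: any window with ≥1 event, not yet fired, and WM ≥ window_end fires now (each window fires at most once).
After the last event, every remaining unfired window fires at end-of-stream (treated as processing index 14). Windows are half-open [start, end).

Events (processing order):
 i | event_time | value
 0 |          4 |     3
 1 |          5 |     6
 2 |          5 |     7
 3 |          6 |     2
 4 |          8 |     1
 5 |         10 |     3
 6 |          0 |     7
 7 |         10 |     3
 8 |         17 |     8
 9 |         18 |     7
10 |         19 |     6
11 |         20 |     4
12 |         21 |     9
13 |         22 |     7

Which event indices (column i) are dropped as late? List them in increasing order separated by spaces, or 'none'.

6

i=0 t=4 v=3: → [4,9); WM=4
i=1 t=5 v=6: → [4,10); WM=5
i=2 t=5 v=7: → [4,10); WM=5
i=3 t=6 v=2: → [4,11); WM=6
i=4 t=8 v=1: → [4,13); WM=8
i=5 t=10 v=3: → [4,15); WM=10
i=6 t=0 v=7: DROP (t<10-4); WM=10
i=7 t=10 v=3: → [4,15); WM=10
i=8 t=17 v=8: → [17,22); WM=17
i=9 t=18 v=7: → [17,23); WM=18
i=10 t=19 v=6: → [17,24); WM=19
i=11 t=20 v=4: → [17,25); WM=20
i=12 t=21 v=9: → [17,26); WM=21
i=13 t=22 v=7: → [17,27); WM=22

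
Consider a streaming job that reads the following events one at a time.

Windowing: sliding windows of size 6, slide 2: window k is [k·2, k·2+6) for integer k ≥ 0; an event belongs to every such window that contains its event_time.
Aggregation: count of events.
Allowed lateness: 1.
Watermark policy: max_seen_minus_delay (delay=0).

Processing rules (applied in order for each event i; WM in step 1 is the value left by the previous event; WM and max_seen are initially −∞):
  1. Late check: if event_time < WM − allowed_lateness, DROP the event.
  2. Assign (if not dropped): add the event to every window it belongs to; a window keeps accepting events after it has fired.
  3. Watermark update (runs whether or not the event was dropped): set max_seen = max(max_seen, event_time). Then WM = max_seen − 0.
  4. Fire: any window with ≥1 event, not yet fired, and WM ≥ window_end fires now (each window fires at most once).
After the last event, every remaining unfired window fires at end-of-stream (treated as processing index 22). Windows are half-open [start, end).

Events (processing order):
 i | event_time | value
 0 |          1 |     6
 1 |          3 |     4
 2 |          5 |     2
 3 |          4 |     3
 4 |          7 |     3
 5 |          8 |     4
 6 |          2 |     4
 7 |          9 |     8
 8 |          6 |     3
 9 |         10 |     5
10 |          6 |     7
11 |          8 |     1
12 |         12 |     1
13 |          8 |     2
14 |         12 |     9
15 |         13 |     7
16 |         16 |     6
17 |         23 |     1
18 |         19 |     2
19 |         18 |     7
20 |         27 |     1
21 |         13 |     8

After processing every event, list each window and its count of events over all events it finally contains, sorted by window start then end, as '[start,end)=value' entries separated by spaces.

i=0 t=1 v=6: → [0,6); WM=1
i=1 t=3 v=4: → [2,8),[0,6); WM=3
i=2 t=5 v=2: → [4,10),[2,8),[0,6); WM=5
i=3 t=4 v=3: → [4,10),[2,8),[0,6); WM=5
i=4 t=7 v=3: → [6,12),[4,10),[2,8); WM=7; [0,6) fires=4
i=5 t=8 v=4: → [8,14),[6,12),[4,10); WM=8; [2,8) fires=4
i=6 t=2 v=4: DROP (t<8-1); WM=8
i=7 t=9 v=8: → [8,14),[6,12),[4,10); WM=9
i=8 t=6 v=3: DROP (t<9-1); WM=9
i=9 t=10 v=5: → [10,16),[8,14),[6,12); WM=10; [4,10) fires=5
i=10 t=6 v=7: DROP (t<10-1); WM=10
i=11 t=8 v=1: DROP (t<10-1); WM=10
i=12 t=12 v=1: → [12,18),[10,16),[8,14); WM=12; [6,12) fires=4
i=13 t=8 v=2: DROP (t<12-1); WM=12
i=14 t=12 v=9: → [12,18),[10,16),[8,14); WM=12
i=15 t=13 v=7: → [12,18),[10,16),[8,14); WM=13
i=16 t=16 v=6: → [16,22),[14,20),[12,18); WM=16; [8,14) fires=6 [10,16) fires=4
i=17 t=23 v=1: → [22,28),[20,26),[18,24); WM=23; [12,18) fires=4 [14,20) fires=1 [16,22) fires=1
i=18 t=19 v=2: DROP (t<23-1); WM=23
i=19 t=18 v=7: DROP (t<23-1); WM=23
i=20 t=27 v=1: → [26,32),[24,30),[22,28); WM=27; [18,24) fires=1 [20,26) fires=1
i=21 t=13 v=8: DROP (t<27-1); WM=27

[0,6)=4 [2,8)=4 [4,10)=5 [6,12)=4 [8,14)=6 [10,16)=4 [12,18)=4 [14,20)=1 [16,22)=1 [18,24)=1 [20,26)=1 [22,28)=2 [24,30)=1 [26,32)=1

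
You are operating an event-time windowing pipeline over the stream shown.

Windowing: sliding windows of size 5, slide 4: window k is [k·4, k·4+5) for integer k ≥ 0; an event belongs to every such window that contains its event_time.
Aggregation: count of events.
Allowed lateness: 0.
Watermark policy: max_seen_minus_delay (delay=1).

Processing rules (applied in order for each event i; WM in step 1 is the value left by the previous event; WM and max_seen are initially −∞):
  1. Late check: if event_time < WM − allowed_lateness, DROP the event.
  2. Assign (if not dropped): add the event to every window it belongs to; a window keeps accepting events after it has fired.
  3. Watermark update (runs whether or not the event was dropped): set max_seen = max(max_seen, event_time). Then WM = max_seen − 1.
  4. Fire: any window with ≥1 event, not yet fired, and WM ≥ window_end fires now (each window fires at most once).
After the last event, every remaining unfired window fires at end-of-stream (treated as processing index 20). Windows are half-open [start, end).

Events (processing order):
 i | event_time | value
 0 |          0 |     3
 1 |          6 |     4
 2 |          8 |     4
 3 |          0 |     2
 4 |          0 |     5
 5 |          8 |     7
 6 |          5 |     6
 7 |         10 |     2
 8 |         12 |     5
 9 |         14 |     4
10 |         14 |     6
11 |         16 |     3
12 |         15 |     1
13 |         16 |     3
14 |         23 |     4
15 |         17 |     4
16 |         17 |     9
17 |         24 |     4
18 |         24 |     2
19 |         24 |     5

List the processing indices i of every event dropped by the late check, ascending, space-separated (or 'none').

3 4 6 15 16

i=0 t=0 v=3: → [0,5); WM=-1
i=1 t=6 v=4: → [4,9); WM=5; [0,5) fires=1
i=2 t=8 v=4: → [8,13),[4,9); WM=7
i=3 t=0 v=2: DROP (t<7-0); WM=7
i=4 t=0 v=5: DROP (t<7-0); WM=7
i=5 t=8 v=7: → [8,13),[4,9); WM=7
i=6 t=5 v=6: DROP (t<7-0); WM=7
i=7 t=10 v=2: → [8,13); WM=9; [4,9) fires=3
i=8 t=12 v=5: → [12,17),[8,13); WM=11
i=9 t=14 v=4: → [12,17); WM=13; [8,13) fires=4
i=10 t=14 v=6: → [12,17); WM=13
i=11 t=16 v=3: → [16,21),[12,17); WM=15
i=12 t=15 v=1: → [12,17); WM=15
i=13 t=16 v=3: → [16,21),[12,17); WM=15
i=14 t=23 v=4: → [20,25); WM=22; [12,17) fires=6 [16,21) fires=2
i=15 t=17 v=4: DROP (t<22-0); WM=22
i=16 t=17 v=9: DROP (t<22-0); WM=22
i=17 t=24 v=4: → [24,29),[20,25); WM=23
i=18 t=24 v=2: → [24,29),[20,25); WM=23
i=19 t=24 v=5: → [24,29),[20,25); WM=23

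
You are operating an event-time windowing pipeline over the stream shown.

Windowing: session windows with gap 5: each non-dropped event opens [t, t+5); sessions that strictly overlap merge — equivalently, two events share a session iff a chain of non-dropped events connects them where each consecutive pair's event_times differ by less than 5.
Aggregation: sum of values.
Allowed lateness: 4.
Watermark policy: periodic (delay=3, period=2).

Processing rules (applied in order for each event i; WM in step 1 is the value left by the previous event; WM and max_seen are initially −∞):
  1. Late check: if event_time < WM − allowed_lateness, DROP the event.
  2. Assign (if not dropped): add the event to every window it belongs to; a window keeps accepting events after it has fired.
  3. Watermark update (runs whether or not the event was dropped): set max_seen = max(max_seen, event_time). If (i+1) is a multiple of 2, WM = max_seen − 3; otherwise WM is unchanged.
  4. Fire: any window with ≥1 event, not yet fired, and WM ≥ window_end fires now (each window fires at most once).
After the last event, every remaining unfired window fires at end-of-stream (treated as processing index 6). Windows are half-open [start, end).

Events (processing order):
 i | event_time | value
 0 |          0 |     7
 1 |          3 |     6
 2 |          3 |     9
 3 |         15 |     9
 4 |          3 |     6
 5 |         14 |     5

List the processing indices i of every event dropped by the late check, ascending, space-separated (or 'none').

i=0 t=0 v=7: → [0,5); WM=−∞
i=1 t=3 v=6: → [0,8); WM=0
i=2 t=3 v=9: → [0,8); WM=0
i=3 t=15 v=9: → [15,20); WM=12
i=4 t=3 v=6: DROP (t<12-4); WM=12
i=5 t=14 v=5: → [14,20); WM=12

4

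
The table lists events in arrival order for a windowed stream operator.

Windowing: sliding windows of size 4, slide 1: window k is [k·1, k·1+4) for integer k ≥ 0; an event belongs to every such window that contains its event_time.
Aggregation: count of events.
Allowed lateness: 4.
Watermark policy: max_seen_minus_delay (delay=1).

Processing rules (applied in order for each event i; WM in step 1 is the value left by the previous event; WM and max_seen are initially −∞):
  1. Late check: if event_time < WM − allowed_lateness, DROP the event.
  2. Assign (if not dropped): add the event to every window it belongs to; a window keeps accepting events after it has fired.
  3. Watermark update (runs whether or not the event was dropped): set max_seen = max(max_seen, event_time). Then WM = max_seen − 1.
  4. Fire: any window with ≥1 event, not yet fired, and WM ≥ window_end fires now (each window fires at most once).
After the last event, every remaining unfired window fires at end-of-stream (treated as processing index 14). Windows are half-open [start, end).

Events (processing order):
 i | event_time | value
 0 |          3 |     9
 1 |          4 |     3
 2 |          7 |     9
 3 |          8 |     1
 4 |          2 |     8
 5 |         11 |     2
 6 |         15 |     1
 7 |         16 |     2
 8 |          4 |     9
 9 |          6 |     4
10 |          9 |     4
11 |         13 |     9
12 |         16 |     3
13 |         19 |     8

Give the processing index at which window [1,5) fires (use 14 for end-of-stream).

2

i=0 t=3 v=9: → [3,7),[2,6),[1,5),[0,4); WM=2
i=1 t=4 v=3: → [4,8),[3,7),[2,6),[1,5); WM=3
i=2 t=7 v=9: → [7,11),[6,10),[5,9),[4,8); WM=6; [0,4) fires=1 [1,5) fires=2 [2,6) fires=2
i=3 t=8 v=1: → [8,12),[7,11),[6,10),[5,9); WM=7; [3,7) fires=2
i=4 t=2 v=8: DROP (t<7-4); WM=7
i=5 t=11 v=2: → [11,15),[10,14),[9,13),[8,12); WM=10; [4,8) fires=2 [5,9) fires=2 [6,10) fires=2
i=6 t=15 v=1: → [15,19),[14,18),[13,17),[12,16); WM=14; [7,11) fires=2 [8,12) fires=2 [9,13) fires=1 [10,14) fires=1
i=7 t=16 v=2: → [16,20),[15,19),[14,18),[13,17); WM=15; [11,15) fires=1
i=8 t=4 v=9: DROP (t<15-4); WM=15
i=9 t=6 v=4: DROP (t<15-4); WM=15
i=10 t=9 v=4: DROP (t<15-4); WM=15
i=11 t=13 v=9: → [13,17),[12,16),[11,15),[10,14); WM=15
i=12 t=16 v=3: → [16,20),[15,19),[14,18),[13,17); WM=15
i=13 t=19 v=8: → [19,23),[18,22),[17,21),[16,20); WM=18; [12,16) fires=2 [13,17) fires=4 [14,18) fires=3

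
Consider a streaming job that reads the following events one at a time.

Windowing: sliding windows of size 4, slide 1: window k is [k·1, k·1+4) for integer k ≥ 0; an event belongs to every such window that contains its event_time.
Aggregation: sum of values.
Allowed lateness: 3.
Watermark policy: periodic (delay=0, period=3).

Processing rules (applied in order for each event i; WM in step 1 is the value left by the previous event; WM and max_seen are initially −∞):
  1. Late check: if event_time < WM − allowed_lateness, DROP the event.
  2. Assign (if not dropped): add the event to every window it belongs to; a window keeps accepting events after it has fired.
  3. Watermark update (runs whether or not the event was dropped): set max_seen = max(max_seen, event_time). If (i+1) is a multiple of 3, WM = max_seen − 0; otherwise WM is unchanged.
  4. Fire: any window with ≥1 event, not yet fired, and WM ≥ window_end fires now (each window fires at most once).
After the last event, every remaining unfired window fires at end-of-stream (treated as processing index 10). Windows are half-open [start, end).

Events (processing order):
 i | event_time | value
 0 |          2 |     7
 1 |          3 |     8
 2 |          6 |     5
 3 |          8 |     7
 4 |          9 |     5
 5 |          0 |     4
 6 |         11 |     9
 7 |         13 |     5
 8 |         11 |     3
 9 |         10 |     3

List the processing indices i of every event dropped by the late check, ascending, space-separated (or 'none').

i=0 t=2 v=7: → [2,6),[1,5),[0,4); WM=−∞
i=1 t=3 v=8: → [3,7),[2,6),[1,5),[0,4); WM=−∞
i=2 t=6 v=5: → [6,10),[5,9),[4,8),[3,7); WM=6; [0,4) fires=15 [1,5) fires=15 [2,6) fires=15
i=3 t=8 v=7: → [8,12),[7,11),[6,10),[5,9); WM=6
i=4 t=9 v=5: → [9,13),[8,12),[7,11),[6,10); WM=6
i=5 t=0 v=4: DROP (t<6-3); WM=9; [3,7) fires=13 [4,8) fires=5 [5,9) fires=12
i=6 t=11 v=9: → [11,15),[10,14),[9,13),[8,12); WM=9
i=7 t=13 v=5: → [13,17),[12,16),[11,15),[10,14); WM=9
i=8 t=11 v=3: → [11,15),[10,14),[9,13),[8,12); WM=13; [6,10) fires=17 [7,11) fires=12 [8,12) fires=24 [9,13) fires=17
i=9 t=10 v=3: → [10,14),[9,13),[8,12),[7,11); WM=13

5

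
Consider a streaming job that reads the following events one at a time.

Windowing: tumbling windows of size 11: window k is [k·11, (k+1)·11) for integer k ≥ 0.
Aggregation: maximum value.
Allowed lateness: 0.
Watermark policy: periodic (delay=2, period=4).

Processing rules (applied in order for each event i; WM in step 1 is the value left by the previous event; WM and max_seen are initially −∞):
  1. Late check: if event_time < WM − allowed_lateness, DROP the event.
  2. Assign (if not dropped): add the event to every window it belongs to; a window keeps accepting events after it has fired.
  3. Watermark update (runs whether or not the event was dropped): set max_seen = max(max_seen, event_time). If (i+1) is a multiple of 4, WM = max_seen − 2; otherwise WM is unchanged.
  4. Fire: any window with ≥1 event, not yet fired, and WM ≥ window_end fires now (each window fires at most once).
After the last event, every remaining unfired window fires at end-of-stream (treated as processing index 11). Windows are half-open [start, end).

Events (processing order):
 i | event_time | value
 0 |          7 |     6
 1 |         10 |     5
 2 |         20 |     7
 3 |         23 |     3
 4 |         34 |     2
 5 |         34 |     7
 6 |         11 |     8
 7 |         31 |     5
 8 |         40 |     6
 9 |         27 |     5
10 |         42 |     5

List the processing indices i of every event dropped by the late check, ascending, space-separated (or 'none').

6 9

i=0 t=7 v=6: → [0,11); WM=−∞
i=1 t=10 v=5: → [0,11); WM=−∞
i=2 t=20 v=7: → [11,22); WM=−∞
i=3 t=23 v=3: → [22,33); WM=21; [0,11) fires=6
i=4 t=34 v=2: → [33,44); WM=21
i=5 t=34 v=7: → [33,44); WM=21
i=6 t=11 v=8: DROP (t<21-0); WM=21
i=7 t=31 v=5: → [22,33); WM=32; [11,22) fires=7
i=8 t=40 v=6: → [33,44); WM=32
i=9 t=27 v=5: DROP (t<32-0); WM=32
i=10 t=42 v=5: → [33,44); WM=32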